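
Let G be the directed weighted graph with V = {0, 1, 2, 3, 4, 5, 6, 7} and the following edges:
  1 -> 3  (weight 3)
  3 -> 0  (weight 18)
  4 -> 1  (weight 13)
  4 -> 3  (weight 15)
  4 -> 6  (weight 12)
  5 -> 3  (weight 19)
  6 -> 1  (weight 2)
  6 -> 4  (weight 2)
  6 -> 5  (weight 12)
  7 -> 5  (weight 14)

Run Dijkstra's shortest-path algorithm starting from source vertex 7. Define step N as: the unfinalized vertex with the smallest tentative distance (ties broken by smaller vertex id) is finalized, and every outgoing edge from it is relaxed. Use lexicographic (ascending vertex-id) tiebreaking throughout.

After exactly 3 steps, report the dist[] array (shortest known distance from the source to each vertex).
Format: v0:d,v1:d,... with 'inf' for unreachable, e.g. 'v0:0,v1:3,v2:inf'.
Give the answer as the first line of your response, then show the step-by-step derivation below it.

v0:51,v1:inf,v2:inf,v3:33,v4:inf,v5:14,v6:inf,v7:0

step 1: dist = v0:inf,v1:inf,v2:inf,v3:inf,v4:inf,v5:14,v6:inf,v7:0
step 2: dist = v0:inf,v1:inf,v2:inf,v3:33,v4:inf,v5:14,v6:inf,v7:0
step 3: dist = v0:51,v1:inf,v2:inf,v3:33,v4:inf,v5:14,v6:inf,v7:0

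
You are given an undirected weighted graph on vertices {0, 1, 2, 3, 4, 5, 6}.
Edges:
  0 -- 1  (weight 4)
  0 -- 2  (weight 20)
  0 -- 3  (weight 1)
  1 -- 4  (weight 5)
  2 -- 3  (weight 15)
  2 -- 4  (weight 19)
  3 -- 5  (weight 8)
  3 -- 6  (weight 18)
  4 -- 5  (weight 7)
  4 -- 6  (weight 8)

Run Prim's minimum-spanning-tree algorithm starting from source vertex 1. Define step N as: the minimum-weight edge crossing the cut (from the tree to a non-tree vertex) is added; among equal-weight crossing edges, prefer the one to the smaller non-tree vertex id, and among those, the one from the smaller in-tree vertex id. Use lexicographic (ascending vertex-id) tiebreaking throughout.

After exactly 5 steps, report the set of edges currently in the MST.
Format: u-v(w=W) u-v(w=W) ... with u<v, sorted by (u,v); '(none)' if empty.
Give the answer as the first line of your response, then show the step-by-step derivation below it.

0-1(w=4) 0-3(w=1) 1-4(w=5) 4-5(w=7) 4-6(w=8)

step 1: add edge 0-1 (w=4); MST = {0-1(w=4)}
step 2: add edge 0-3 (w=1); MST = {0-1(w=4) 0-3(w=1)}
step 3: add edge 1-4 (w=5); MST = {0-1(w=4) 0-3(w=1) 1-4(w=5)}
step 4: add edge 4-5 (w=7); MST = {0-1(w=4) 0-3(w=1) 1-4(w=5) 4-5(w=7)}
step 5: add edge 4-6 (w=8); MST = {0-1(w=4) 0-3(w=1) 1-4(w=5) 4-5(w=7) 4-6(w=8)}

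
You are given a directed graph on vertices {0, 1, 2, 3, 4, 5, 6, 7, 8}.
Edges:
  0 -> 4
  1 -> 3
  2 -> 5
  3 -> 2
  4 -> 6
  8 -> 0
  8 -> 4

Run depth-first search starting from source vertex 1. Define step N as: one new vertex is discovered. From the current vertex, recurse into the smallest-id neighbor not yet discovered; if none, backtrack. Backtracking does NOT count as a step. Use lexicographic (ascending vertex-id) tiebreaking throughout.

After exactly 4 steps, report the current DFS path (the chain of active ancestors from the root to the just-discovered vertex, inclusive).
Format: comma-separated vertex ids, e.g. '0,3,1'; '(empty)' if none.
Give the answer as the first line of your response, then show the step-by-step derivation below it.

1,3,2,5

step 1: discover 1; path=1; order=1
step 2: discover 3; path=1>3; order=1,3
step 3: discover 2; path=1>3>2; order=1,3,2
step 4: discover 5; path=1>3>2>5; order=1,3,2,5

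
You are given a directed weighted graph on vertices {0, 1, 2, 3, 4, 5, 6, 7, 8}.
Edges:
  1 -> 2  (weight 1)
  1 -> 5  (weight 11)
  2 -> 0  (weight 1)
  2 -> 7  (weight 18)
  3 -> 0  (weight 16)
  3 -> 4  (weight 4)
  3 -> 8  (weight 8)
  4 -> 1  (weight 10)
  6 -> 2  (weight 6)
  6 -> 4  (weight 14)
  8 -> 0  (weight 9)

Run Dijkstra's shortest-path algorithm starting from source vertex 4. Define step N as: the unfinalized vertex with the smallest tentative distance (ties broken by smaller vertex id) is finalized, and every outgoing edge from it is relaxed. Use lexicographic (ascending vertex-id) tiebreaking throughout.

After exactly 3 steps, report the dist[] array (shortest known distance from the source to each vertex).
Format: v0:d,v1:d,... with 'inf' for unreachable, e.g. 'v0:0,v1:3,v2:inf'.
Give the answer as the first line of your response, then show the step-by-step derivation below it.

v0:12,v1:10,v2:11,v3:inf,v4:0,v5:21,v6:inf,v7:29,v8:inf

step 1: dist = v0:inf,v1:10,v2:inf,v3:inf,v4:0,v5:inf,v6:inf,v7:inf,v8:inf
step 2: dist = v0:inf,v1:10,v2:11,v3:inf,v4:0,v5:21,v6:inf,v7:inf,v8:inf
step 3: dist = v0:12,v1:10,v2:11,v3:inf,v4:0,v5:21,v6:inf,v7:29,v8:inf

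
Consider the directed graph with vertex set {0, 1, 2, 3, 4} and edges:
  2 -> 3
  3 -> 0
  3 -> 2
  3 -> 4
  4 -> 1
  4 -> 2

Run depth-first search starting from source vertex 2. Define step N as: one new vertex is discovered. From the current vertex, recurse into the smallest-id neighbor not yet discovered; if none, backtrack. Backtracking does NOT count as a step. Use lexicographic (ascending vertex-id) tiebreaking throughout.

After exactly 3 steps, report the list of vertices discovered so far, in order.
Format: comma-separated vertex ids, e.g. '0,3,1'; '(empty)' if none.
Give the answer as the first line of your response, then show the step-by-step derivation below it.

2,3,0

step 1: discover 2; path=2; order=2
step 2: discover 3; path=2>3; order=2,3
step 3: discover 0; path=2>3>0; order=2,3,0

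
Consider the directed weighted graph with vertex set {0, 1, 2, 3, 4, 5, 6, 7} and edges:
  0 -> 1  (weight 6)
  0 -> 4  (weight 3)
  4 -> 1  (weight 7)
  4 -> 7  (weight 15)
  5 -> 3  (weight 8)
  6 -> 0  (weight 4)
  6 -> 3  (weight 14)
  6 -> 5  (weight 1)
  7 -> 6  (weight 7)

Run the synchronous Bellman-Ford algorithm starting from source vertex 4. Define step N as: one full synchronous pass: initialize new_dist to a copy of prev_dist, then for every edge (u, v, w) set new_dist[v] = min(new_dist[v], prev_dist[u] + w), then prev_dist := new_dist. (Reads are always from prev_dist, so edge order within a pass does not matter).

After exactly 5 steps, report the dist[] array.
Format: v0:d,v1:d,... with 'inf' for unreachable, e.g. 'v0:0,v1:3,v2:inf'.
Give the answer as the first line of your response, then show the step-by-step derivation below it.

v0:26,v1:7,v2:inf,v3:31,v4:0,v5:23,v6:22,v7:15

step 1: dist = v0:inf,v1:7,v2:inf,v3:inf,v4:0,v5:inf,v6:inf,v7:15
step 2: dist = v0:inf,v1:7,v2:inf,v3:inf,v4:0,v5:inf,v6:22,v7:15
step 3: dist = v0:26,v1:7,v2:inf,v3:36,v4:0,v5:23,v6:22,v7:15
step 4: dist = v0:26,v1:7,v2:inf,v3:31,v4:0,v5:23,v6:22,v7:15
step 5: dist = v0:26,v1:7,v2:inf,v3:31,v4:0,v5:23,v6:22,v7:15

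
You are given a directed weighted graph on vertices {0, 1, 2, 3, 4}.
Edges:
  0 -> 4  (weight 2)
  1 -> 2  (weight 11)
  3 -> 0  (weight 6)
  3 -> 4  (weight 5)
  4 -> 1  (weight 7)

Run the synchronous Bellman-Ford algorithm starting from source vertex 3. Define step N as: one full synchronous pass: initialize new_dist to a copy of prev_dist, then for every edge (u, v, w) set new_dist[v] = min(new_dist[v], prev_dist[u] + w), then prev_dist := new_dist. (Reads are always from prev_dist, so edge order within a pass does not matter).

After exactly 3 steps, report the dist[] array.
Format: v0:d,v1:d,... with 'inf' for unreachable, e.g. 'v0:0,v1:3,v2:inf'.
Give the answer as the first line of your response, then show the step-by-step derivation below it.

v0:6,v1:12,v2:23,v3:0,v4:5

step 1: dist = v0:6,v1:inf,v2:inf,v3:0,v4:5
step 2: dist = v0:6,v1:12,v2:inf,v3:0,v4:5
step 3: dist = v0:6,v1:12,v2:23,v3:0,v4:5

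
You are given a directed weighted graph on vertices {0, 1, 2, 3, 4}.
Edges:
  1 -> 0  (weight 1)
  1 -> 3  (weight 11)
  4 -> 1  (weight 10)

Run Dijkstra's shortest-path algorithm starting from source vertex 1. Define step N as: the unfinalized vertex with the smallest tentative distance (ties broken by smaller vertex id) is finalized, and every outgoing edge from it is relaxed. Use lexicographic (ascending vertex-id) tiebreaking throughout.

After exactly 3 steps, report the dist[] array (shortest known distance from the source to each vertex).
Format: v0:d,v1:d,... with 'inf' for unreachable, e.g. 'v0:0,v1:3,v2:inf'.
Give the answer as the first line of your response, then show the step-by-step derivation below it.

v0:1,v1:0,v2:inf,v3:11,v4:inf

step 1: dist = v0:1,v1:0,v2:inf,v3:11,v4:inf
step 2: dist = v0:1,v1:0,v2:inf,v3:11,v4:inf
step 3: dist = v0:1,v1:0,v2:inf,v3:11,v4:inf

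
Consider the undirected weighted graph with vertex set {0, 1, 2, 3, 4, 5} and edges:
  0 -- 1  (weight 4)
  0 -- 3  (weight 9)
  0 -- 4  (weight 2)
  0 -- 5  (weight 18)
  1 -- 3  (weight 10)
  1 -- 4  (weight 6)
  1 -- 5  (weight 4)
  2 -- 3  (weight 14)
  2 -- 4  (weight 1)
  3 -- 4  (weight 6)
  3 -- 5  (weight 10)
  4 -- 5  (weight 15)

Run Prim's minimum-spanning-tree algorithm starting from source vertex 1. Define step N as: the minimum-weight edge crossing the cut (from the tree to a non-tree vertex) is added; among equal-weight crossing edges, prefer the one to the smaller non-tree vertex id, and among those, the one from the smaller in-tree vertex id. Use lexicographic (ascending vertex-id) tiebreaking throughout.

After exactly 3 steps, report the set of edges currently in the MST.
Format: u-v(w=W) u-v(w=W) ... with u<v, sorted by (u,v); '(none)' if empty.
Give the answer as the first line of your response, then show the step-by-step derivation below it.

0-1(w=4) 0-4(w=2) 2-4(w=1)

step 1: add edge 0-1 (w=4); MST = {0-1(w=4)}
step 2: add edge 0-4 (w=2); MST = {0-1(w=4) 0-4(w=2)}
step 3: add edge 2-4 (w=1); MST = {0-1(w=4) 0-4(w=2) 2-4(w=1)}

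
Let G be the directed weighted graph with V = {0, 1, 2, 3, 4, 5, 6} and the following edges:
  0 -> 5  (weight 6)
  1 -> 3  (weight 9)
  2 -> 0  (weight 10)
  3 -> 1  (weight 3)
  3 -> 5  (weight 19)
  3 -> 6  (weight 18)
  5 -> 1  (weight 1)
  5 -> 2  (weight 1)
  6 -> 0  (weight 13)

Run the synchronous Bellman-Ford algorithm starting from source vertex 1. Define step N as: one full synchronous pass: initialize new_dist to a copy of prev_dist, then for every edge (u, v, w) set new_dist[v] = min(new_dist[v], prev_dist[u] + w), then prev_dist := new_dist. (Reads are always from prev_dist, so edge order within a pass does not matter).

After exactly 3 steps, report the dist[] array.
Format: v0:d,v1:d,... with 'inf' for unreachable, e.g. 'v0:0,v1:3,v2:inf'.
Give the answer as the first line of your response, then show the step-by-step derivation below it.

v0:40,v1:0,v2:29,v3:9,v4:inf,v5:28,v6:27

step 1: dist = v0:inf,v1:0,v2:inf,v3:9,v4:inf,v5:inf,v6:inf
step 2: dist = v0:inf,v1:0,v2:inf,v3:9,v4:inf,v5:28,v6:27
step 3: dist = v0:40,v1:0,v2:29,v3:9,v4:inf,v5:28,v6:27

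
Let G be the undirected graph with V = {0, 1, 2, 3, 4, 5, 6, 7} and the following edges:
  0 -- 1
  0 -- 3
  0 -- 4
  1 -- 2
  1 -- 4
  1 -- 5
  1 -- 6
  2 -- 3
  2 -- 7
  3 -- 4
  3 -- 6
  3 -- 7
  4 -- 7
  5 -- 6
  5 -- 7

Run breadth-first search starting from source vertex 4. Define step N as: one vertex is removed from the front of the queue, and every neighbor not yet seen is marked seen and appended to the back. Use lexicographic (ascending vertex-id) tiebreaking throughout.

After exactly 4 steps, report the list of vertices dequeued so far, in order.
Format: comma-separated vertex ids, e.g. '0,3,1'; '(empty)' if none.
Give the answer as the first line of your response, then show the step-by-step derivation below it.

4,0,1,3

step 1: dequeue 4; queue=[0,1,3,7]; order=4
step 2: dequeue 0; queue=[1,3,7]; order=4,0
step 3: dequeue 1; queue=[3,7,2,5,6]; order=4,0,1
step 4: dequeue 3; queue=[7,2,5,6]; order=4,0,1,3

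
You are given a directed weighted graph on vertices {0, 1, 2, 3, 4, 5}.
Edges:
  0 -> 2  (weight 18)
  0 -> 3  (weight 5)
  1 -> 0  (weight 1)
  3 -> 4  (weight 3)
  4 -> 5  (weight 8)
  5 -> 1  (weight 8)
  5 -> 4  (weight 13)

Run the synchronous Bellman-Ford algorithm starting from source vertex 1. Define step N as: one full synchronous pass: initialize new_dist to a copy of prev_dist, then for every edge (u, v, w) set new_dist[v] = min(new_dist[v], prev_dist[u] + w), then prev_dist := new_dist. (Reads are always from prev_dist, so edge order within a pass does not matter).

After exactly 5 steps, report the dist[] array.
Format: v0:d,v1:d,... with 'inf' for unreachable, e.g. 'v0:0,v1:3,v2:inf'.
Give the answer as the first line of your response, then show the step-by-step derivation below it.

v0:1,v1:0,v2:19,v3:6,v4:9,v5:17

step 1: dist = v0:1,v1:0,v2:inf,v3:inf,v4:inf,v5:inf
step 2: dist = v0:1,v1:0,v2:19,v3:6,v4:inf,v5:inf
step 3: dist = v0:1,v1:0,v2:19,v3:6,v4:9,v5:inf
step 4: dist = v0:1,v1:0,v2:19,v3:6,v4:9,v5:17
step 5: dist = v0:1,v1:0,v2:19,v3:6,v4:9,v5:17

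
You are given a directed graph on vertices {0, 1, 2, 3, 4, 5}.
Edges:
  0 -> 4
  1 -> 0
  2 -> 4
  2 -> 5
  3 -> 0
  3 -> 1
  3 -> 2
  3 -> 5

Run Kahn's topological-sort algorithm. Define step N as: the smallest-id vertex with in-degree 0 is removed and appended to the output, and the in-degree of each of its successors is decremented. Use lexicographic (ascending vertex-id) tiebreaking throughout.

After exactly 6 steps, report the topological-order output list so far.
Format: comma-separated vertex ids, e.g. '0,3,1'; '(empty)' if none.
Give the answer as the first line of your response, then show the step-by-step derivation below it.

3,1,0,2,4,5

step 1: output 3; order=[3]; indeg=(1,0,0,0,2,1)
step 2: output 1; order=[3,1]; indeg=(0,0,0,0,2,1)
step 3: output 0; order=[3,1,0]; indeg=(0,0,0,0,1,1)
step 4: output 2; order=[3,1,0,2]; indeg=(0,0,0,0,0,0)
step 5: output 4; order=[3,1,0,2,4]; indeg=(0,0,0,0,0,0)
step 6: output 5; order=[3,1,0,2,4,5]; indeg=(0,0,0,0,0,0)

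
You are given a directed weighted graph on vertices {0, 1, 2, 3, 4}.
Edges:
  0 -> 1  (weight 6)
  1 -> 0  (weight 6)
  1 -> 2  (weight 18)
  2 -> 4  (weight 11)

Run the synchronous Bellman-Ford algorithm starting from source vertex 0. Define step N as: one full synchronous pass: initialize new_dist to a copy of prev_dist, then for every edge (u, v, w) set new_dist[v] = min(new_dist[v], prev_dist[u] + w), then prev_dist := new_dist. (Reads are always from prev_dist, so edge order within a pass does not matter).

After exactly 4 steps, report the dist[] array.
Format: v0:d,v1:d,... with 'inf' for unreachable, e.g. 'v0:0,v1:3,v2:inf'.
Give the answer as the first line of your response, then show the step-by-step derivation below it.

v0:0,v1:6,v2:24,v3:inf,v4:35

step 1: dist = v0:0,v1:6,v2:inf,v3:inf,v4:inf
step 2: dist = v0:0,v1:6,v2:24,v3:inf,v4:inf
step 3: dist = v0:0,v1:6,v2:24,v3:inf,v4:35
step 4: dist = v0:0,v1:6,v2:24,v3:inf,v4:35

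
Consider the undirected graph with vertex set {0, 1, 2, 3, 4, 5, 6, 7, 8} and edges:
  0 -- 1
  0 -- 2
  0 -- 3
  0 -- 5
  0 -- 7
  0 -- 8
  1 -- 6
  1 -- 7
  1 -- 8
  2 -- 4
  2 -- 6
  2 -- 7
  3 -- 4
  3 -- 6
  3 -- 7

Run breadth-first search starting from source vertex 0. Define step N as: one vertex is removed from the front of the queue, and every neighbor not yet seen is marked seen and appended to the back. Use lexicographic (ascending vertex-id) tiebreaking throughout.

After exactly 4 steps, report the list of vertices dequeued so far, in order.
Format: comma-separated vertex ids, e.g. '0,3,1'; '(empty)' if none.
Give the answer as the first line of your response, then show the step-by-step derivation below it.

0,1,2,3

step 1: dequeue 0; queue=[1,2,3,5,7,8]; order=0
step 2: dequeue 1; queue=[2,3,5,7,8,6]; order=0,1
step 3: dequeue 2; queue=[3,5,7,8,6,4]; order=0,1,2
step 4: dequeue 3; queue=[5,7,8,6,4]; order=0,1,2,3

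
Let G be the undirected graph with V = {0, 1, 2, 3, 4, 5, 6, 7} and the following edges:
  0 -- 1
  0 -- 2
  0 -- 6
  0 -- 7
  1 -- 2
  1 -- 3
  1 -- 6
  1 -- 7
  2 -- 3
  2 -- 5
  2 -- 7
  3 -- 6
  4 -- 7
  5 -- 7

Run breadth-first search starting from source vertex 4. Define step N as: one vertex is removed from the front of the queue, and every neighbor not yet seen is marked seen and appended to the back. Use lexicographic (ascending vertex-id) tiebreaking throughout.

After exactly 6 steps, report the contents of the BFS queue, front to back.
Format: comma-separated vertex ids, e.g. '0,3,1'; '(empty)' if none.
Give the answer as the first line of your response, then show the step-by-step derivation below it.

6,3

step 1: dequeue 4; queue=[7]; order=4
step 2: dequeue 7; queue=[0,1,2,5]; order=4,7
step 3: dequeue 0; queue=[1,2,5,6]; order=4,7,0
step 4: dequeue 1; queue=[2,5,6,3]; order=4,7,0,1
step 5: dequeue 2; queue=[5,6,3]; order=4,7,0,1,2
step 6: dequeue 5; queue=[6,3]; order=4,7,0,1,2,5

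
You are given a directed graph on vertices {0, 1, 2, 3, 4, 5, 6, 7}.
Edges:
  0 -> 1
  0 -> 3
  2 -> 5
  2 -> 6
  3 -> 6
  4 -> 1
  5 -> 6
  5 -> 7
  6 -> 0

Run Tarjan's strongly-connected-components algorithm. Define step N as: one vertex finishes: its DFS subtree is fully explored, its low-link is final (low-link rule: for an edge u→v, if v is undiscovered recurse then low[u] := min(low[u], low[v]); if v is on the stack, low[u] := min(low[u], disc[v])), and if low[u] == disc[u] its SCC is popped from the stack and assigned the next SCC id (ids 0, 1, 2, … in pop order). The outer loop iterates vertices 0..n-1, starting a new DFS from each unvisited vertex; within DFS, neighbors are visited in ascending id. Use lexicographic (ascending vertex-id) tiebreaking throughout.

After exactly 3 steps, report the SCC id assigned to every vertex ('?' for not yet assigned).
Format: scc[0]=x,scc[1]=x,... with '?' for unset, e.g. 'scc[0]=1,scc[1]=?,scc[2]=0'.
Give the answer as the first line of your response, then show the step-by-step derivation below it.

scc[0]=?,scc[1]=0,scc[2]=?,scc[3]=?,scc[4]=?,scc[5]=?,scc[6]=?,scc[7]=?

step 1: low=(low[0]=0,low[1]=1,low[2]=?,low[3]=?,low[4]=?,low[5]=?,low[6]=?,low[7]=?); scc=(scc[0]=?,scc[1]=0,scc[2]=?,scc[3]=?,scc[4]=?,scc[5]=?,scc[6]=?,scc[7]=?)
step 2: low=(low[0]=0,low[1]=1,low[2]=?,low[3]=2,low[4]=?,low[5]=?,low[6]=0,low[7]=?); scc=(scc[0]=?,scc[1]=0,scc[2]=?,scc[3]=?,scc[4]=?,scc[5]=?,scc[6]=?,scc[7]=?)
step 3: low=(low[0]=0,low[1]=1,low[2]=?,low[3]=0,low[4]=?,low[5]=?,low[6]=0,low[7]=?); scc=(scc[0]=?,scc[1]=0,scc[2]=?,scc[3]=?,scc[4]=?,scc[5]=?,scc[6]=?,scc[7]=?)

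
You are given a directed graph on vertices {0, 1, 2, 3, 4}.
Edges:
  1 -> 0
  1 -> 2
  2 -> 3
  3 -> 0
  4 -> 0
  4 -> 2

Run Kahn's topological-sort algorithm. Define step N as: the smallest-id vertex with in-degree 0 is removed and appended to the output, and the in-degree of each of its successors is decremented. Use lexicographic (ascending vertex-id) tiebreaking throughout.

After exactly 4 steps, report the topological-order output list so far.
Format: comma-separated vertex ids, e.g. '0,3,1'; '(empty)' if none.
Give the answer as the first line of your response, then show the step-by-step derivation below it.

1,4,2,3

step 1: output 1; order=[1]; indeg=(2,0,1,1,0)
step 2: output 4; order=[1,4]; indeg=(1,0,0,1,0)
step 3: output 2; order=[1,4,2]; indeg=(1,0,0,0,0)
step 4: output 3; order=[1,4,2,3]; indeg=(0,0,0,0,0)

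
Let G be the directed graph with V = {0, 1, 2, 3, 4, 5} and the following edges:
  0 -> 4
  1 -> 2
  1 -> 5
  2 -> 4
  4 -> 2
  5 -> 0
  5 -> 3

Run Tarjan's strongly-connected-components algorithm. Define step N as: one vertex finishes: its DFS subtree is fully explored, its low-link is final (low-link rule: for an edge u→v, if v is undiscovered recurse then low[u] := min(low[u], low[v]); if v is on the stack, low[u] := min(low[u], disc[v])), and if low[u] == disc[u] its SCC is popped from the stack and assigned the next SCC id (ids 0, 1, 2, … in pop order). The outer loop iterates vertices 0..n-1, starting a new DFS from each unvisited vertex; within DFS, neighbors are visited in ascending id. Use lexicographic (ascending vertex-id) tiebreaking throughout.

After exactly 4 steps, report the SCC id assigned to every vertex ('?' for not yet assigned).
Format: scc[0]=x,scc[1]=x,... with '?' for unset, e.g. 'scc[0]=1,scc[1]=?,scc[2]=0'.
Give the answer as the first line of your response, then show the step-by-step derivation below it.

scc[0]=1,scc[1]=?,scc[2]=0,scc[3]=2,scc[4]=0,scc[5]=?

step 1: low=(low[0]=0,low[1]=?,low[2]=1,low[3]=?,low[4]=1,low[5]=?); scc=(scc[0]=?,scc[1]=?,scc[2]=?,scc[3]=?,scc[4]=?,scc[5]=?)
step 2: low=(low[0]=0,low[1]=?,low[2]=1,low[3]=?,low[4]=1,low[5]=?); scc=(scc[0]=?,scc[1]=?,scc[2]=0,scc[3]=?,scc[4]=0,scc[5]=?)
step 3: low=(low[0]=0,low[1]=?,low[2]=1,low[3]=?,low[4]=1,low[5]=?); scc=(scc[0]=1,scc[1]=?,scc[2]=0,scc[3]=?,scc[4]=0,scc[5]=?)
step 4: low=(low[0]=0,low[1]=3,low[2]=1,low[3]=5,low[4]=1,low[5]=4); scc=(scc[0]=1,scc[1]=?,scc[2]=0,scc[3]=2,scc[4]=0,scc[5]=?)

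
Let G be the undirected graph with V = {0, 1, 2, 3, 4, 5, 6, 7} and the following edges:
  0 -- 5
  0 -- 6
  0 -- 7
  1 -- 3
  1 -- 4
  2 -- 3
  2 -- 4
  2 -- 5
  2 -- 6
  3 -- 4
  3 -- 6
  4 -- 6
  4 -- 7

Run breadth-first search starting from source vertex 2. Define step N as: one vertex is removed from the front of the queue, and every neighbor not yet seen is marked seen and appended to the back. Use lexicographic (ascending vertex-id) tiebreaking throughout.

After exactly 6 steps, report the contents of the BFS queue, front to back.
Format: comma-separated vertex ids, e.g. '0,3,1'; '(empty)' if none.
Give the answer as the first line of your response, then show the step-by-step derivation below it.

7,0

step 1: dequeue 2; queue=[3,4,5,6]; order=2
step 2: dequeue 3; queue=[4,5,6,1]; order=2,3
step 3: dequeue 4; queue=[5,6,1,7]; order=2,3,4
step 4: dequeue 5; queue=[6,1,7,0]; order=2,3,4,5
step 5: dequeue 6; queue=[1,7,0]; order=2,3,4,5,6
step 6: dequeue 1; queue=[7,0]; order=2,3,4,5,6,1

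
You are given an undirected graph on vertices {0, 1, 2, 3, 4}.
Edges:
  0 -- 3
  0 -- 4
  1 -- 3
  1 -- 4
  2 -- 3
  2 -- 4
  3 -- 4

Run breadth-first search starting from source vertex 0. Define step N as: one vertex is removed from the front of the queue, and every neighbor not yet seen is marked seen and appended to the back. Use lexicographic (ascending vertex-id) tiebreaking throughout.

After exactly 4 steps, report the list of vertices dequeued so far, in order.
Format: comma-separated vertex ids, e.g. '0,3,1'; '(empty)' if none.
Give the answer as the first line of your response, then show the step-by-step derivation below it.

0,3,4,1

step 1: dequeue 0; queue=[3,4]; order=0
step 2: dequeue 3; queue=[4,1,2]; order=0,3
step 3: dequeue 4; queue=[1,2]; order=0,3,4
step 4: dequeue 1; queue=[2]; order=0,3,4,1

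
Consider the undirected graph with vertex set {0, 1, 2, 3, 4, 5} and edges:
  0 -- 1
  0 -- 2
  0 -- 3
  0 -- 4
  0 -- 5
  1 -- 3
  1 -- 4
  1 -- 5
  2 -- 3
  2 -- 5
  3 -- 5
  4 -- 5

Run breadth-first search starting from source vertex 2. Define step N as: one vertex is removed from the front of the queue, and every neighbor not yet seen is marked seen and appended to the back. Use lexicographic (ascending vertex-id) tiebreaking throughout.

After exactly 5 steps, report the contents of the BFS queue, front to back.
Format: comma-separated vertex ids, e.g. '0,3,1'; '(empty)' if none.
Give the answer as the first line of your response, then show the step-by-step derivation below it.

4

step 1: dequeue 2; queue=[0,3,5]; order=2
step 2: dequeue 0; queue=[3,5,1,4]; order=2,0
step 3: dequeue 3; queue=[5,1,4]; order=2,0,3
step 4: dequeue 5; queue=[1,4]; order=2,0,3,5
step 5: dequeue 1; queue=[4]; order=2,0,3,5,1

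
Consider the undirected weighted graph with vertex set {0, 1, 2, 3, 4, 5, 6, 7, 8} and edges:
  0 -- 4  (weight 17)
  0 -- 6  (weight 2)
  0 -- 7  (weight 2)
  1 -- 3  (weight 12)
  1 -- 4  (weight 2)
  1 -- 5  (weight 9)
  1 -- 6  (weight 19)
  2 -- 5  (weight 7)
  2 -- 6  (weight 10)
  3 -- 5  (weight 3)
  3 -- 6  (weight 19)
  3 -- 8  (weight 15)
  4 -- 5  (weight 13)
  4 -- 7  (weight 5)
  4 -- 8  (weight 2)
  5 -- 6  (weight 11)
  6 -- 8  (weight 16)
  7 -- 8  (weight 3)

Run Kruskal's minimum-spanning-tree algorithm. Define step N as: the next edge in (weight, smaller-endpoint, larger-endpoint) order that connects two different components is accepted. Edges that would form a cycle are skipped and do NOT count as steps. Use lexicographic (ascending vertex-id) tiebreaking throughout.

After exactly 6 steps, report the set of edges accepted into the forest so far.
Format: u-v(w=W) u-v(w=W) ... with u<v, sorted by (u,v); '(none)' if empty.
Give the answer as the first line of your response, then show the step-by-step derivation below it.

0-6(w=2) 0-7(w=2) 1-4(w=2) 3-5(w=3) 4-8(w=2) 7-8(w=3)

step 1: add edge 0-6 (w=2); MST = {0-6(w=2)}
step 2: add edge 0-7 (w=2); MST = {0-6(w=2) 0-7(w=2)}
step 3: add edge 1-4 (w=2); MST = {0-6(w=2) 0-7(w=2) 1-4(w=2)}
step 4: add edge 4-8 (w=2); MST = {0-6(w=2) 0-7(w=2) 1-4(w=2) 4-8(w=2)}
step 5: add edge 3-5 (w=3); MST = {0-6(w=2) 0-7(w=2) 1-4(w=2) 3-5(w=3) 4-8(w=2)}
step 6: add edge 7-8 (w=3); MST = {0-6(w=2) 0-7(w=2) 1-4(w=2) 3-5(w=3) 4-8(w=2) 7-8(w=3)}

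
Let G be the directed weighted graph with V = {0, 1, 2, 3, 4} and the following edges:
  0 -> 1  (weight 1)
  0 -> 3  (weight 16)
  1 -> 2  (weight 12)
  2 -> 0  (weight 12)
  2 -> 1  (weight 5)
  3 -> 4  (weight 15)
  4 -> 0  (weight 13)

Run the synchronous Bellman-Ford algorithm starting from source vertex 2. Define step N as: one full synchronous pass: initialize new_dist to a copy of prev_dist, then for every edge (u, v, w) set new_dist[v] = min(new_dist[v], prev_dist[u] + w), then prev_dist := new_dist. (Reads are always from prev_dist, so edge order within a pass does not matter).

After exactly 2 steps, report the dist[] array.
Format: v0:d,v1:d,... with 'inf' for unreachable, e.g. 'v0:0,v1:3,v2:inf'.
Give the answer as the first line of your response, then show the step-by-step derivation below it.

v0:12,v1:5,v2:0,v3:28,v4:inf

step 1: dist = v0:12,v1:5,v2:0,v3:inf,v4:inf
step 2: dist = v0:12,v1:5,v2:0,v3:28,v4:inf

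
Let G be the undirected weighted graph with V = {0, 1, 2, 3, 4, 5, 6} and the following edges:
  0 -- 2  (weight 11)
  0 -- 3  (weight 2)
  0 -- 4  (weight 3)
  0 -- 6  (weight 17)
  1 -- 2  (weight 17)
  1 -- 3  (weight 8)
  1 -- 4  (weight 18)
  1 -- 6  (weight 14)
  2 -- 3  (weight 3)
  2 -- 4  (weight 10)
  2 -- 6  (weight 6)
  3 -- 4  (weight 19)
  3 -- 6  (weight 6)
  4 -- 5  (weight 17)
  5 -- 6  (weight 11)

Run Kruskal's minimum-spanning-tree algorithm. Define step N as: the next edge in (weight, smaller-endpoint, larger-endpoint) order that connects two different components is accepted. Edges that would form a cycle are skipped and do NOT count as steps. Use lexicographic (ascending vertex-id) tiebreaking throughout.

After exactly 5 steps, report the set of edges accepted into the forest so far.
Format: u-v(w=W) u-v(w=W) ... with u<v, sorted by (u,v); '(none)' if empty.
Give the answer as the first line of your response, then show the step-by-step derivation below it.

0-3(w=2) 0-4(w=3) 1-3(w=8) 2-3(w=3) 2-6(w=6)

step 1: add edge 0-3 (w=2); MST = {0-3(w=2)}
step 2: add edge 0-4 (w=3); MST = {0-3(w=2) 0-4(w=3)}
step 3: add edge 2-3 (w=3); MST = {0-3(w=2) 0-4(w=3) 2-3(w=3)}
step 4: add edge 2-6 (w=6); MST = {0-3(w=2) 0-4(w=3) 2-3(w=3) 2-6(w=6)}
step 5: add edge 1-3 (w=8); MST = {0-3(w=2) 0-4(w=3) 1-3(w=8) 2-3(w=3) 2-6(w=6)}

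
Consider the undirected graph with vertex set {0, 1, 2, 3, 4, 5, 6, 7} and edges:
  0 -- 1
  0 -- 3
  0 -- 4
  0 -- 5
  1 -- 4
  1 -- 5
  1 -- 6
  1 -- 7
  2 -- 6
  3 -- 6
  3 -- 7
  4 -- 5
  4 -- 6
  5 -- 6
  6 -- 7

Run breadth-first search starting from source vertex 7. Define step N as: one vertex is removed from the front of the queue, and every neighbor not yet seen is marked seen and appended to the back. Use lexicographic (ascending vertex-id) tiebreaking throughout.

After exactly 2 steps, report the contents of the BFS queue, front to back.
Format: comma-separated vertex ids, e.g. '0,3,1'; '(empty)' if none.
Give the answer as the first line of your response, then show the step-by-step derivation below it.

3,6,0,4,5

step 1: dequeue 7; queue=[1,3,6]; order=7
step 2: dequeue 1; queue=[3,6,0,4,5]; order=7,1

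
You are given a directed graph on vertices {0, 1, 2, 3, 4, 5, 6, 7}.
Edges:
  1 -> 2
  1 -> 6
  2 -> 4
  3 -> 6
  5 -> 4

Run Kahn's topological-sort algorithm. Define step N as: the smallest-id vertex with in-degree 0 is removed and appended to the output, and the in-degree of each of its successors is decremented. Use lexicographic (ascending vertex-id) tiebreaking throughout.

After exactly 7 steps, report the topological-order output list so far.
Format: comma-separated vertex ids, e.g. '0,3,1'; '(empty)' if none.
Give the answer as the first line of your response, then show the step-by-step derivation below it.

0,1,2,3,5,4,6

step 1: output 0; order=[0]; indeg=(0,0,1,0,2,0,2,0)
step 2: output 1; order=[0,1]; indeg=(0,0,0,0,2,0,1,0)
step 3: output 2; order=[0,1,2]; indeg=(0,0,0,0,1,0,1,0)
step 4: output 3; order=[0,1,2,3]; indeg=(0,0,0,0,1,0,0,0)
step 5: output 5; order=[0,1,2,3,5]; indeg=(0,0,0,0,0,0,0,0)
step 6: output 4; order=[0,1,2,3,5,4]; indeg=(0,0,0,0,0,0,0,0)
step 7: output 6; order=[0,1,2,3,5,4,6]; indeg=(0,0,0,0,0,0,0,0)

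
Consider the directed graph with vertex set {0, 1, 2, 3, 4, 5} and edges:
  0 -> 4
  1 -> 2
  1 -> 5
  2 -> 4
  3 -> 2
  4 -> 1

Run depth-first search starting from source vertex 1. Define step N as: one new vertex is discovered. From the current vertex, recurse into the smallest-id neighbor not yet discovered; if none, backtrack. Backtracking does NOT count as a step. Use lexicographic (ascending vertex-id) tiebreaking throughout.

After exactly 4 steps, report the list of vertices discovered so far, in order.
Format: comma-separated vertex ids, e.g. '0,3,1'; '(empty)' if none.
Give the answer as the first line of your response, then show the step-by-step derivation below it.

1,2,4,5

step 1: discover 1; path=1; order=1
step 2: discover 2; path=1>2; order=1,2
step 3: discover 4; path=1>2>4; order=1,2,4
step 4: discover 5; path=1>5; order=1,2,4,5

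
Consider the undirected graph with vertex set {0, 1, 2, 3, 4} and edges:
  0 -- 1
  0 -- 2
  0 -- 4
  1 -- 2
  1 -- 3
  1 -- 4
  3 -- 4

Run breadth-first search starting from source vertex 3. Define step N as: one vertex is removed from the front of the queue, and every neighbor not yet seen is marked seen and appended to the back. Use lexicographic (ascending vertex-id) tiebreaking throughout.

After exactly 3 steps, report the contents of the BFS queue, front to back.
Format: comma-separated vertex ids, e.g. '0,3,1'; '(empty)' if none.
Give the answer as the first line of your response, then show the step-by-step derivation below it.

0,2

step 1: dequeue 3; queue=[1,4]; order=3
step 2: dequeue 1; queue=[4,0,2]; order=3,1
step 3: dequeue 4; queue=[0,2]; order=3,1,4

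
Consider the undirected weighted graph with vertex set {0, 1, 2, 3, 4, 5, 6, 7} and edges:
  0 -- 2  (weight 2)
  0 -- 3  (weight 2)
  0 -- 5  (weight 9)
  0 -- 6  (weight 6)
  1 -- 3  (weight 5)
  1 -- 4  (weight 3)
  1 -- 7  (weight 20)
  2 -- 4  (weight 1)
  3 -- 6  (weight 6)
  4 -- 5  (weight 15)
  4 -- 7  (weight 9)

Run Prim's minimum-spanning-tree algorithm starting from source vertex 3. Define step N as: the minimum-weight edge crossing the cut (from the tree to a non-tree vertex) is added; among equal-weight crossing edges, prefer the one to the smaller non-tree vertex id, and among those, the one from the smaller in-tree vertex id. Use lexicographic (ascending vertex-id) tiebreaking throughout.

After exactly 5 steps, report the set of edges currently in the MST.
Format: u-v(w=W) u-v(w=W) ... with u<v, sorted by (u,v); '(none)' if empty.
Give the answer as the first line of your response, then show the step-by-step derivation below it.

0-2(w=2) 0-3(w=2) 0-6(w=6) 1-4(w=3) 2-4(w=1)

step 1: add edge 0-3 (w=2); MST = {0-3(w=2)}
step 2: add edge 0-2 (w=2); MST = {0-2(w=2) 0-3(w=2)}
step 3: add edge 2-4 (w=1); MST = {0-2(w=2) 0-3(w=2) 2-4(w=1)}
step 4: add edge 1-4 (w=3); MST = {0-2(w=2) 0-3(w=2) 1-4(w=3) 2-4(w=1)}
step 5: add edge 0-6 (w=6); MST = {0-2(w=2) 0-3(w=2) 0-6(w=6) 1-4(w=3) 2-4(w=1)}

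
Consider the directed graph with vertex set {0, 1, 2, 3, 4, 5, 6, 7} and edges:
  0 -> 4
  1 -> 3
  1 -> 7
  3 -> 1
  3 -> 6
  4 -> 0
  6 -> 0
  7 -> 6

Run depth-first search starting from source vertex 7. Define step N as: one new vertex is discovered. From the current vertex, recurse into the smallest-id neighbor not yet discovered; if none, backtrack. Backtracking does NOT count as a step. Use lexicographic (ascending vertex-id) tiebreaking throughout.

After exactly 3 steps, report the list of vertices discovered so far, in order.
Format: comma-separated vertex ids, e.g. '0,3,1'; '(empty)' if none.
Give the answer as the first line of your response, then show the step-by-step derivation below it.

7,6,0

step 1: discover 7; path=7; order=7
step 2: discover 6; path=7>6; order=7,6
step 3: discover 0; path=7>6>0; order=7,6,0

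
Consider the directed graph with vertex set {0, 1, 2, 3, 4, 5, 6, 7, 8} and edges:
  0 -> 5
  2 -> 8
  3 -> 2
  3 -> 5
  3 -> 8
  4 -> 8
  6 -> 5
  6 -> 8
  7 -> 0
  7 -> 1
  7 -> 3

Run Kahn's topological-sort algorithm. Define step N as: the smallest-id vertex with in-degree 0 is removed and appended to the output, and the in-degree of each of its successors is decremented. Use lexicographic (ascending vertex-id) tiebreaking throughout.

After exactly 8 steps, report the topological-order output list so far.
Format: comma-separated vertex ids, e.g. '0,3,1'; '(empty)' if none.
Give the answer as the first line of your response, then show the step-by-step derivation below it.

4,6,7,0,1,3,2,5

step 1: output 4; order=[4]; indeg=(1,1,1,1,0,3,0,0,3)
step 2: output 6; order=[4,6]; indeg=(1,1,1,1,0,2,0,0,2)
step 3: output 7; order=[4,6,7]; indeg=(0,0,1,0,0,2,0,0,2)
step 4: output 0; order=[4,6,7,0]; indeg=(0,0,1,0,0,1,0,0,2)
step 5: output 1; order=[4,6,7,0,1]; indeg=(0,0,1,0,0,1,0,0,2)
step 6: output 3; order=[4,6,7,0,1,3]; indeg=(0,0,0,0,0,0,0,0,1)
step 7: output 2; order=[4,6,7,0,1,3,2]; indeg=(0,0,0,0,0,0,0,0,0)
step 8: output 5; order=[4,6,7,0,1,3,2,5]; indeg=(0,0,0,0,0,0,0,0,0)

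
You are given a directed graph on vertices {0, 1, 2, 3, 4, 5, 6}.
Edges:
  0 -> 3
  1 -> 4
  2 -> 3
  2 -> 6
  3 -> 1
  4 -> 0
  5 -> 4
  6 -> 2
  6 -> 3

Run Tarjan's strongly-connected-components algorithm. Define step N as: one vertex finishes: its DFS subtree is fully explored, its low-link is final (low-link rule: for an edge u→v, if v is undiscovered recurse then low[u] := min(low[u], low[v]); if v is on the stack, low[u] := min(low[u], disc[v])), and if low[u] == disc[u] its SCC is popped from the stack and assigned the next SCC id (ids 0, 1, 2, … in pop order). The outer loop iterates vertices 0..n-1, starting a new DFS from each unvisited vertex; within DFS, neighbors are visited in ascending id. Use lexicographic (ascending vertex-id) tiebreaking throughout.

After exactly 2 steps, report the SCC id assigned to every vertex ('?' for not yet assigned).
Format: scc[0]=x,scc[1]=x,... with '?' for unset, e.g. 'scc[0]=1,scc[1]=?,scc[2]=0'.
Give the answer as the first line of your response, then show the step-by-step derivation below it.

scc[0]=?,scc[1]=?,scc[2]=?,scc[3]=?,scc[4]=?,scc[5]=?,scc[6]=?

step 1: low=(low[0]=0,low[1]=2,low[2]=?,low[3]=1,low[4]=0,low[5]=?,low[6]=?); scc=(scc[0]=?,scc[1]=?,scc[2]=?,scc[3]=?,scc[4]=?,scc[5]=?,scc[6]=?)
step 2: low=(low[0]=0,low[1]=0,low[2]=?,low[3]=1,low[4]=0,low[5]=?,low[6]=?); scc=(scc[0]=?,scc[1]=?,scc[2]=?,scc[3]=?,scc[4]=?,scc[5]=?,scc[6]=?)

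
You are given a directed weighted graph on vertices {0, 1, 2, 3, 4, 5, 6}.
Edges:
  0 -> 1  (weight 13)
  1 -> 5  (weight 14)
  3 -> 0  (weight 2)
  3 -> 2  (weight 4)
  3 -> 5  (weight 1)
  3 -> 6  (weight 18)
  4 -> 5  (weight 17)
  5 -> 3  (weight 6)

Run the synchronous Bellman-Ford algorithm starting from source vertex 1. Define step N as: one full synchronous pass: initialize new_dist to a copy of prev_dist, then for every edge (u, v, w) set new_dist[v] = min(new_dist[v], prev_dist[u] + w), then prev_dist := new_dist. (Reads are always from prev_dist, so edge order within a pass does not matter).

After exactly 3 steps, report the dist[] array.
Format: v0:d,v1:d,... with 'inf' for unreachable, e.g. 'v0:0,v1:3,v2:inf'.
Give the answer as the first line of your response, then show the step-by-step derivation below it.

v0:22,v1:0,v2:24,v3:20,v4:inf,v5:14,v6:38

step 1: dist = v0:inf,v1:0,v2:inf,v3:inf,v4:inf,v5:14,v6:inf
step 2: dist = v0:inf,v1:0,v2:inf,v3:20,v4:inf,v5:14,v6:inf
step 3: dist = v0:22,v1:0,v2:24,v3:20,v4:inf,v5:14,v6:38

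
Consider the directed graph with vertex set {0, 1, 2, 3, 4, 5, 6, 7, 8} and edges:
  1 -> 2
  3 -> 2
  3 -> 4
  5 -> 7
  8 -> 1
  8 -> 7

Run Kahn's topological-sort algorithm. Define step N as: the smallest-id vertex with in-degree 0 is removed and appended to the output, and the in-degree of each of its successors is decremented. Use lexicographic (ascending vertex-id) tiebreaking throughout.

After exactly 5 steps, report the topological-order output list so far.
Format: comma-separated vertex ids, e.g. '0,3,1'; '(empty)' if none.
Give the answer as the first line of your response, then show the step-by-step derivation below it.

0,3,4,5,6

step 1: output 0; order=[0]; indeg=(0,1,2,0,1,0,0,2,0)
step 2: output 3; order=[0,3]; indeg=(0,1,1,0,0,0,0,2,0)
step 3: output 4; order=[0,3,4]; indeg=(0,1,1,0,0,0,0,2,0)
step 4: output 5; order=[0,3,4,5]; indeg=(0,1,1,0,0,0,0,1,0)
step 5: output 6; order=[0,3,4,5,6]; indeg=(0,1,1,0,0,0,0,1,0)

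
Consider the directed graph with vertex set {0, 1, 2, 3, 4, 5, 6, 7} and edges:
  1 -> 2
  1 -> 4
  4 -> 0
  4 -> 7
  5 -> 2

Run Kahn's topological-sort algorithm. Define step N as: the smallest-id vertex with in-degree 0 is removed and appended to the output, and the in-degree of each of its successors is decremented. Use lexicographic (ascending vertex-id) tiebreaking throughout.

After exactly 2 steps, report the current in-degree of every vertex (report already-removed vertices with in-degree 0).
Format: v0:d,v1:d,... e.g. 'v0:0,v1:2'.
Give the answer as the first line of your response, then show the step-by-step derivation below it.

v0:1,v1:0,v2:1,v3:0,v4:0,v5:0,v6:0,v7:1

step 1: output 1; order=[1]; indeg=(1,0,1,0,0,0,0,1)
step 2: output 3; order=[1,3]; indeg=(1,0,1,0,0,0,0,1)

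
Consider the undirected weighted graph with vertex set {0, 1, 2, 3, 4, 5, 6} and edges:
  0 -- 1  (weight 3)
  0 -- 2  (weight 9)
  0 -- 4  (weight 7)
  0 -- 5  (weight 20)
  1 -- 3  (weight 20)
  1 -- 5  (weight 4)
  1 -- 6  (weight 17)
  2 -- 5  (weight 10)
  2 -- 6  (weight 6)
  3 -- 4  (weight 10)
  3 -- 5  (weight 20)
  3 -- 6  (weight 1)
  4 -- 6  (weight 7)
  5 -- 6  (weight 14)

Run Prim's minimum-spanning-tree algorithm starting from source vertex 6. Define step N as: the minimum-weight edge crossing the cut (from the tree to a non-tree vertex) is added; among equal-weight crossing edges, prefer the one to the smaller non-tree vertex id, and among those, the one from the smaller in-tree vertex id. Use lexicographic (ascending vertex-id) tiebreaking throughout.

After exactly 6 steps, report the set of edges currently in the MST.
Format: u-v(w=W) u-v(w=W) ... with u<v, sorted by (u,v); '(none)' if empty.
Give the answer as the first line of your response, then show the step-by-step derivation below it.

0-1(w=3) 0-4(w=7) 1-5(w=4) 2-6(w=6) 3-6(w=1) 4-6(w=7)

step 1: add edge 3-6 (w=1); MST = {3-6(w=1)}
step 2: add edge 2-6 (w=6); MST = {2-6(w=6) 3-6(w=1)}
step 3: add edge 4-6 (w=7); MST = {2-6(w=6) 3-6(w=1) 4-6(w=7)}
step 4: add edge 0-4 (w=7); MST = {0-4(w=7) 2-6(w=6) 3-6(w=1) 4-6(w=7)}
step 5: add edge 0-1 (w=3); MST = {0-1(w=3) 0-4(w=7) 2-6(w=6) 3-6(w=1) 4-6(w=7)}
step 6: add edge 1-5 (w=4); MST = {0-1(w=3) 0-4(w=7) 1-5(w=4) 2-6(w=6) 3-6(w=1) 4-6(w=7)}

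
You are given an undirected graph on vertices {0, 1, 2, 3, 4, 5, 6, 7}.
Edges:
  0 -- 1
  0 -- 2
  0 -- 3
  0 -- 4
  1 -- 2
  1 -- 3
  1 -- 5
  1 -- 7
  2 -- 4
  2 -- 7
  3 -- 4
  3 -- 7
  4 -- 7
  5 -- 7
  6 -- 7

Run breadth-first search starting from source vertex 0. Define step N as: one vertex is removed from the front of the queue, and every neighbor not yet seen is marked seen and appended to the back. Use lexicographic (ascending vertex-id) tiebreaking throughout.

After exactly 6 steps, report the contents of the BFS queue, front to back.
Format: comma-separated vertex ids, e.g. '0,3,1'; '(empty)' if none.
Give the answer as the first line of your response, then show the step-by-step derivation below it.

7

step 1: dequeue 0; queue=[1,2,3,4]; order=0
step 2: dequeue 1; queue=[2,3,4,5,7]; order=0,1
step 3: dequeue 2; queue=[3,4,5,7]; order=0,1,2
step 4: dequeue 3; queue=[4,5,7]; order=0,1,2,3
step 5: dequeue 4; queue=[5,7]; order=0,1,2,3,4
step 6: dequeue 5; queue=[7]; order=0,1,2,3,4,5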